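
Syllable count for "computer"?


Word: "computer"
Syllable breakdown: com / pu / ter
Counting: 3 parts
= 3 syllables


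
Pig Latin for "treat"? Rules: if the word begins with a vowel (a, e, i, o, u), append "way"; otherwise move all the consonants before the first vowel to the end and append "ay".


Word: "treat"
Starts with consonant(s) → move to end, add 'ay'
Consonant cluster: "tr"
Pig Latin = "eattray"


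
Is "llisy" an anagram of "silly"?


Word 1: "silly" → sorted: illsy
Word 2: "llisy" → sorted: illsy
Same letters? illsy == illsy
Anagram = Yes


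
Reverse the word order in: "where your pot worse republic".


Original: "where your pot worse republic"
Words (1..n): where | your | pot | worse | republic
Reversed (n..1): republic | worse | pot | your | where
Result = "republic worse pot your where"


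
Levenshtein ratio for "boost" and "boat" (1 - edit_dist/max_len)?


Word 1: "boost" (length 5)
Word 2: "boat" (length 4)
One optimal edit sequence:
  1. keep 'b'
  2. delete 'o'  (+1)
  3. keep 'o'
  4. substitute 's' -> 'a'  (+1)
  5. keep 't'
Edit distance = 2
Max length = max(5, 4) = 5
Similarity = 1 - 2/5
= 0.6000


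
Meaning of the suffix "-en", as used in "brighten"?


Suffix: -en
Example: brighten (bright + -en)
Meaning = to make / become


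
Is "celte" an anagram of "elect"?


Word 1: "elect" → sorted: ceelt
Word 2: "celte" → sorted: ceelt
Same letters? ceelt == ceelt
Anagram = Yes


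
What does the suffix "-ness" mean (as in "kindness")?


Suffix: -ness
As in: kindness -> kind + -ness
Meaning = state of being


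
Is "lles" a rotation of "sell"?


Word: "sell", Candidate: "lles"
Method: check if candidate is substring of word+word
"sellsell" contains "lles"? No
Is rotation = No


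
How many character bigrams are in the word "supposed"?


Word: "supposed" (length 8)
Number of 2-grams = length - 2 + 1 = 8 - 2 + 1
= 7


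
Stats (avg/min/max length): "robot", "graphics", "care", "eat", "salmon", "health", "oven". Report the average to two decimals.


Lengths: "robot"=5, "graphics"=8, "care"=4, "eat"=3, "salmon"=6, "health"=6, "oven"=4
Sum = 36, Count = 7
Average = 36/7 = 5.14
= avg=5.14, min=3, max=8


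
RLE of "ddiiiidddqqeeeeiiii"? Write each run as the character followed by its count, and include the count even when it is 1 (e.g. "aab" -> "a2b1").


String: "ddiiiidddqqeeeeiiii"
Scanning for consecutive runs:
  'd' x 2
  'i' x 4
  'd' x 3
  'q' x 2
  'e' x 4
  'i' x 4
RLE = "d2i4d3q2e4i4"


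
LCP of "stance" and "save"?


Word 1: "stance"
Word 2: "save"
Comparing from start:
  Pos 0: 's' == 's'
  Pos 1: 't' != 'a' (stop)
LCP = "s" (length 1)


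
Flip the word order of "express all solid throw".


Original: "express all solid throw"
Words (1..n): express | all | solid | throw
Reversed (n..1): throw | solid | all | express
Result = "throw solid all express"


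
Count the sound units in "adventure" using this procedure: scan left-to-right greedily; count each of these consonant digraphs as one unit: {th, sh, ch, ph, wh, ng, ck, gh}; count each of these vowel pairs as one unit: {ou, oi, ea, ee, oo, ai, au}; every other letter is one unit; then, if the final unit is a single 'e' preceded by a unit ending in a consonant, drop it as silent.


Word: "adventure" (9 letters)
Left-to-right scan:
  [1] 'a' (letter)
  [2] 'd' (letter)
  [3] 'v' (letter)
  [4] 'e' (letter)
  [5] 'n' (letter)
  [6] 't' (letter)
  [7] 'u' (letter)
  [8] 'r' (letter)
  [9] 'e' (letter)
Units from scan: 9
Final unit is 'e' after a consonant -> drop as silent (-1)
Sound units = 8 units


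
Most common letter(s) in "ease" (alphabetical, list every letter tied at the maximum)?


Word: "ease"
Letter counts:
  'a': 1
  'e': 2
  's': 1
Maximum count = 2
Most frequent = 'e' (2 times each)


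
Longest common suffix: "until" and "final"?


Word 1: "until"
Word 2: "final"
Comparing from end:
  Pos -1: 'l' == 'l'
  Pos -2: 'i' != 'a' (stop)
LCS = "l" (length 1)


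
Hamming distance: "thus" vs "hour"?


Comparing character by character (same length = 4):
  Pos 0: 't' vs 'h' !=
  Pos 1: 'h' vs 'o' !=
  Pos 2: 'u' vs 'u' =
  Pos 3: 's' vs 'r' !=
Hamming distance = 3


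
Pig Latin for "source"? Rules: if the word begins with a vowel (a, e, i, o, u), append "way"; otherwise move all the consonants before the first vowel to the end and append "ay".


Word: "source"
Starts with consonant(s) → move to end, add 'ay'
Consonant cluster: "s"
Pig Latin = "ourcesay"


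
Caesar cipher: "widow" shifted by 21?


Word: "widow"
Shift: 21
Each letter → (letter + shift) mod 26:
  'w' (22) + 21 = 17 → 'r'
  'i' (8) + 21 = 3 → 'd'
  'd' (3) + 21 = 24 → 'y'
  'o' (14) + 21 = 9 → 'j'
  'w' (22) + 21 = 17 → 'r'
Result = "rdyjr"


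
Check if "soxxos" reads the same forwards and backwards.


Word: "soxxos"
Reversed: "soxxos"
Forward == Backward? soxxos == soxxos
Palindrome = Yes


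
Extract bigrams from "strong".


Word: "strong" (length 6)
Number of bigrams = 6 - 2 + 1 = 5
  Position 0: "st"
  Position 1: "tr"
  Position 2: "ro"
  Position 3: "on"
  Position 4: "ng"
Bigrams = "st", "tr", "ro", "on", "ng"


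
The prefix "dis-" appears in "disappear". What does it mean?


Prefix: dis-
Example: disappear (dis- + appear)
Meaning = not / opposite


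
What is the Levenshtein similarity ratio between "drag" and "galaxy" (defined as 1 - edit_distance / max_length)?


Word 1: "drag" (length 4)
Word 2: "galaxy" (length 6)
One optimal edit sequence:
  1. insert 'g'  (+1)
  2. substitute 'd' -> 'a'  (+1)
  3. substitute 'r' -> 'l'  (+1)
  4. keep 'a'
  5. insert 'x'  (+1)
  6. substitute 'g' -> 'y'  (+1)
Edit distance = 5
Max length = max(4, 6) = 6
Similarity = 1 - 5/6
= 0.1667


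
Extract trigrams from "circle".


Word: "circle" (length 6)
Number of trigrams = 6 - 3 + 1 = 4
  Position 0: "cir"
  Position 1: "irc"
  Position 2: "rcl"
  Position 3: "cle"
Trigrams = "cir", "irc", "rcl", "cle"


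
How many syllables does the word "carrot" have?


Word: "carrot"
Syllable breakdown: car · rot
Counting: 2 parts
= 2 syllables


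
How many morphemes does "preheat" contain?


Word: "preheat"
Morphemes: pre- | heat
Each morpheme carries meaning
= 2 morphemes


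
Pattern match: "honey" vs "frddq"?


Pattern of "honey": [0, 1, 2, 3, 4]
Pattern of "frddq": [0, 1, 2, 2, 3]
Patterns do not match
Same pattern = No


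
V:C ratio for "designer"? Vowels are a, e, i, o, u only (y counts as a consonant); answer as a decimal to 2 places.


Word: "designer"
Vowels (a,e,i,o,u): 3
Consonants: 5
Ratio = 3/5
= 0.60


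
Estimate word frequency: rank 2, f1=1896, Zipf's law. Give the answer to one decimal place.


Zipf's law: f(r) = f(1) / r
f(1) = 1896
f(2) = 1896 / 2
= 948.0 occurrences


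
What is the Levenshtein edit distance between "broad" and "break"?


Word 1: "broad" (length 5)
Word 2: "break" (length 5)
One optimal edit sequence (insert/delete/substitute each cost 1):
  1. keep 'b'
  2. keep 'r'
  3. substitute 'o' -> 'e'  (+1)
  4. keep 'a'
  5. substitute 'd' -> 'k'  (+1)
Total edit operations: 2
Edit distance = 2


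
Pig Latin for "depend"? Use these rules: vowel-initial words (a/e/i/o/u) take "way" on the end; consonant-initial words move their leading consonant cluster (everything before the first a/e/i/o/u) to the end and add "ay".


Word: "depend"
Starts with consonant(s) → move to end, add 'ay'
Consonant cluster: "d"
Pig Latin = "ependday"


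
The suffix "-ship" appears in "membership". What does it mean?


Suffix: -ship
As in: membership -> member + -ship
Meaning = state / position


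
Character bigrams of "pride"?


Word: "pride" (length 5)
Number of bigrams = 5 - 2 + 1 = 4
  Position 0: "pr"
  Position 1: "ri"
  Position 2: "id"
  Position 3: "de"
Bigrams = "pr", "ri", "id", "de"


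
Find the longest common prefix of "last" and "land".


Word 1: "last"
Word 2: "land"
Comparing from start:
  Pos 0: 'l' == 'l'
  Pos 1: 'a' == 'a'
  Pos 2: 's' != 'n' (stop)
LCP = "la" (length 2)


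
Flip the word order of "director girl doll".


Original: "director girl doll"
Words (1..n): director | girl | doll
Reversed (n..1): doll | girl | director
Result = "doll girl director"


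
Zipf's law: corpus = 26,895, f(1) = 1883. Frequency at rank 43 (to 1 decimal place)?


Zipf's law: f(r) = f(1) / r
f(1) = 1883
f(43) = 1883 / 43
= 43.8 occurrences


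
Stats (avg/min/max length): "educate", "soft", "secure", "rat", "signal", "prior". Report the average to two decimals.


Lengths: "educate"=7, "soft"=4, "secure"=6, "rat"=3, "signal"=6, "prior"=5
Sum = 31, Count = 6
Average = 31/6 = 5.17
= avg=5.17, min=3, max=7


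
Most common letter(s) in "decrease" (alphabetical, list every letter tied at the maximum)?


Word: "decrease"
Letter counts:
  'a': 1
  'c': 1
  'd': 1
  'e': 3
  'r': 1
  's': 1
Maximum count = 3
Most frequent = 'e' (3 times each)


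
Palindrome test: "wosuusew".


Word: "wosuusew"
Reversed: "wesuusow"
Forward == Backward? wosuusew != wesuusow
Palindrome = No


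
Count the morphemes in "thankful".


Word: "thankful"
Morphemes: thank / -ful
Each morpheme carries meaning
= 2 morphemes


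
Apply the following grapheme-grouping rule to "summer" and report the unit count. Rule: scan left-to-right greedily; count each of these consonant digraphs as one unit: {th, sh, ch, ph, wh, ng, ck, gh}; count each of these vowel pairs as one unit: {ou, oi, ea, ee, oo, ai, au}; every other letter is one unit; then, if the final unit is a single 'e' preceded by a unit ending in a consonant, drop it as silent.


Word: "summer" (6 letters)
Left-to-right scan:
  [1] 's' (letter)
  [2] 'u' (letter)
  [3] 'm' (letter)
  [4] 'm' (letter)
  [5] 'e' (letter)
  [6] 'r' (letter)
Units from scan: 6
Sound units = 6 units


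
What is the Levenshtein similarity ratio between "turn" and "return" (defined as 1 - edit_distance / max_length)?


Word 1: "turn" (length 4)
Word 2: "return" (length 6)
One optimal edit sequence:
  1. insert 'r'  (+1)
  2. insert 'e'  (+1)
  3. keep 't'
  4. keep 'u'
  5. keep 'r'
  6. keep 'n'
Edit distance = 2
Max length = max(4, 6) = 6
Similarity = 1 - 2/6
= 0.6667


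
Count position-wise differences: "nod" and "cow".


Comparing character by character (same length = 3):
  Pos 0: 'n' vs 'c' !=
  Pos 1: 'o' vs 'o' =
  Pos 2: 'd' vs 'w' !=
Hamming distance = 2


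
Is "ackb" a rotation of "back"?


Word: "back", Candidate: "ackb"
Method: check if candidate is substring of word+word
"backback" contains "ackb"? Yes
Is rotation = Yes


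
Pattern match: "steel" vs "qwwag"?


Pattern of "steel": [0, 1, 2, 2, 3]
Pattern of "qwwag": [0, 1, 1, 2, 3]
Patterns do not match
Same pattern = No


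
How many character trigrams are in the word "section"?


Word: "section" (length 7)
Number of 3-grams = length - 3 + 1 = 7 - 3 + 1
= 5


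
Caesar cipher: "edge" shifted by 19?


Word: "edge"
Shift: 19
Each letter → (letter + shift) mod 26:
  'e' (4) + 19 = 23 → 'x'
  'd' (3) + 19 = 22 → 'w'
  'g' (6) + 19 = 25 → 'z'
  'e' (4) + 19 = 23 → 'x'
Result = "xwzx"


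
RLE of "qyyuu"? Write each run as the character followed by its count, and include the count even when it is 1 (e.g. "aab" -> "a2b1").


String: "qyyuu"
Scanning for consecutive runs:
  'q' x 1
  'y' x 2
  'u' x 2
RLE = "q1y2u2"


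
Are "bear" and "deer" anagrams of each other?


Word 1: "bear" → sorted: aber
Word 2: "deer" → sorted: deer
Same letters? aber != deer
Anagram = No


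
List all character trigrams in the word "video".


Word: "video" (length 5)
Number of trigrams = 5 - 3 + 1 = 3
  Position 0: "vid"
  Position 1: "ide"
  Position 2: "deo"
Trigrams = "vid", "ide", "deo"


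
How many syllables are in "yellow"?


Word: "yellow"
Syllable breakdown: yel / low
Counting: 2 parts
= 2 syllables


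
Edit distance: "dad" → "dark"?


Word 1: "dad" (length 3)
Word 2: "dark" (length 4)
One optimal edit sequence (insert/delete/substitute each cost 1):
  1. keep 'd'
  2. keep 'a'
  3. insert 'r'  (+1)
  4. substitute 'd' -> 'k'  (+1)
Total edit operations: 2
Edit distance = 2


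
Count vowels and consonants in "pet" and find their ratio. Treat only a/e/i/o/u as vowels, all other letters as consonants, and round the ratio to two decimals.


Word: "pet"
Vowels (a,e,i,o,u): 1
Consonants: 2
Ratio = 1/2
= 0.50


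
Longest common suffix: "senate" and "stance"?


Word 1: "senate"
Word 2: "stance"
Comparing from end:
  Pos -1: 'e' == 'e'
  Pos -2: 't' != 'c' (stop)
LCS = "e" (length 1)


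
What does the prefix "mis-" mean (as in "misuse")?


Prefix: mis-
Example: misuse (mis- + use)
Meaning = wrongly


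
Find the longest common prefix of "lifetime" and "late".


Word 1: "lifetime"
Word 2: "late"
Comparing from start:
  Pos 0: 'l' == 'l'
  Pos 1: 'i' != 'a' (stop)
LCP = "l" (length 1)


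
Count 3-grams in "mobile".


Word: "mobile" (length 6)
Number of 3-grams = length - 3 + 1 = 6 - 3 + 1
= 4


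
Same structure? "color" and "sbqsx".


Pattern of "color": [0, 1, 2, 1, 3]
Pattern of "sbqsx": [0, 1, 2, 0, 3]
Patterns do not match
Same pattern = No


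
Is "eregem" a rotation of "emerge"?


Word: "emerge", Candidate: "eregem"
Method: check if candidate is substring of word+word
"emergeemerge" contains "eregem"? No
Is rotation = No


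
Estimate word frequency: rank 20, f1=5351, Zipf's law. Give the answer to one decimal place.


Zipf's law: f(r) = f(1) / r
f(1) = 5351
f(20) = 5351 / 20
= 267.6 occurrences


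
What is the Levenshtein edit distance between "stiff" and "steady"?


Word 1: "stiff" (length 5)
Word 2: "steady" (length 6)
One optimal edit sequence (insert/delete/substitute each cost 1):
  1. keep 's'
  2. keep 't'
  3. insert 'e'  (+1)
  4. substitute 'i' -> 'a'  (+1)
  5. substitute 'f' -> 'd'  (+1)
  6. substitute 'f' -> 'y'  (+1)
Total edit operations: 4
Edit distance = 4


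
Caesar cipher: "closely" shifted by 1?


Word: "closely"
Shift: 1
Each letter → (letter + shift) mod 26:
  'c' (2) + 1 = 3 → 'd'
  'l' (11) + 1 = 12 → 'm'
  'o' (14) + 1 = 15 → 'p'
  's' (18) + 1 = 19 → 't'
  'e' (4) + 1 = 5 → 'f'
  'l' (11) + 1 = 12 → 'm'
  'y' (24) + 1 = 25 → 'z'
Result = "dmptfmz"


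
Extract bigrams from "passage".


Word: "passage" (length 7)
Number of bigrams = 7 - 2 + 1 = 6
  Position 0: "pa"
  Position 1: "as"
  Position 2: "ss"
  Position 3: "sa"
  Position 4: "ag"
  Position 5: "ge"
Bigrams = "pa", "as", "ss", "sa", "ag", "ge"


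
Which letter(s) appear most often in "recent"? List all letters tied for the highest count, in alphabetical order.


Word: "recent"
Letter counts:
  'c': 1
  'e': 2
  'n': 1
  'r': 1
  't': 1
Maximum count = 2
Most frequent = 'e' (2 times each)


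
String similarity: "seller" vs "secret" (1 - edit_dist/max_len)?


Word 1: "seller" (length 6)
Word 2: "secret" (length 6)
One optimal edit sequence:
  1. keep 's'
  2. keep 'e'
  3. substitute 'l' -> 'c'  (+1)
  4. substitute 'l' -> 'r'  (+1)
  5. keep 'e'
  6. substitute 'r' -> 't'  (+1)
Edit distance = 3
Max length = max(6, 6) = 6
Similarity = 1 - 3/6
= 0.5000


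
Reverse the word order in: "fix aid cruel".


Original: "fix aid cruel"
Words (1..n): fix | aid | cruel
Reversed (n..1): cruel | aid | fix
Result = "cruel aid fix"


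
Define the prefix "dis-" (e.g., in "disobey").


Prefix: dis-
As in: disobey -> dis- + obey
Meaning = not / opposite


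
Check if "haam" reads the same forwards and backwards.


Word: "haam"
Reversed: "maah"
Forward == Backward? haam != maah
Palindrome = No


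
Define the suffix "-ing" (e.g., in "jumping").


Suffix: -ing
Example: jumping = jump + -ing
Meaning = present participle


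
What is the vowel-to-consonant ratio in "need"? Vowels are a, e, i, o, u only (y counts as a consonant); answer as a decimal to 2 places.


Word: "need"
Vowels (a,e,i,o,u): 2
Consonants: 2
Ratio = 2/2
= 1.00


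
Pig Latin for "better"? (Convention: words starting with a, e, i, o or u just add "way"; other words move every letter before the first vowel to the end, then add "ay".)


Word: "better"
Starts with consonant(s) → move to end, add 'ay'
Consonant cluster: "b"
Pig Latin = "etterbay"


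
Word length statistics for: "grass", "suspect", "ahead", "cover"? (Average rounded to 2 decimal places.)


Lengths: "grass"=5, "suspect"=7, "ahead"=5, "cover"=5
Sum = 22, Count = 4
Average = 22/4 = 5.50
= avg=5.50, min=5, max=7


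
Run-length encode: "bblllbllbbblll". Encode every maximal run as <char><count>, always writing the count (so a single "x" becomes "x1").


String: "bblllbllbbblll"
Scanning for consecutive runs:
  'b' x 2
  'l' x 3
  'b' x 1
  'l' x 2
  'b' x 3
  'l' x 3
RLE = "b2l3b1l2b3l3"


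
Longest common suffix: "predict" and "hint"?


Word 1: "predict"
Word 2: "hint"
Comparing from end:
  Pos -1: 't' == 't'
  Pos -2: 'c' != 'n' (stop)
LCS = "t" (length 1)


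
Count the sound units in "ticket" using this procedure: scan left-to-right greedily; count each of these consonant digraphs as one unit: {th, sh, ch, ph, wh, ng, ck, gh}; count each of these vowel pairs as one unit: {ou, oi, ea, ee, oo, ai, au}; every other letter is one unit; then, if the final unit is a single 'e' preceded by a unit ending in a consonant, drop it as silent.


Word: "ticket" (6 letters)
Left-to-right scan:
  1. 't' (letter)
  2. 'i' (letter)
  3. 'ck' (digraph)
  4. 'e' (letter)
  5. 't' (letter)
Units from scan: 5
Sound units = 5 units


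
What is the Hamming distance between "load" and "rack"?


Comparing character by character (same length = 4):
  Pos 0: 'l' vs 'r' !=
  Pos 1: 'o' vs 'a' !=
  Pos 2: 'a' vs 'c' !=
  Pos 3: 'd' vs 'k' !=
Hamming distance = 4


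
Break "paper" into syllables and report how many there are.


Word: "paper"
Syllable breakdown: pa | per
Counting: 2 parts
= 2 syllables


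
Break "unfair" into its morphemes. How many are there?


Word: "unfair"
Morphemes: un- | fair
Each morpheme carries meaning
= 2 morphemes


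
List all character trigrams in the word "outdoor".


Word: "outdoor" (length 7)
Number of trigrams = 7 - 3 + 1 = 5
  Position 0: "out"
  Position 1: "utd"
  Position 2: "tdo"
  Position 3: "doo"
  Position 4: "oor"
Trigrams = "out", "utd", "tdo", "doo", "oor"


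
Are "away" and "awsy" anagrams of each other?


Word 1: "away" → sorted: aawy
Word 2: "awsy" → sorted: aswy
Same letters? aawy != aswy
Anagram = No


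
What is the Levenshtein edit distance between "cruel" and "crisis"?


Word 1: "cruel" (length 5)
Word 2: "crisis" (length 6)
One optimal edit sequence (insert/delete/substitute each cost 1):
  1. keep 'c'
  2. keep 'r'
  3. insert 'i'  (+1)
  4. substitute 'u' -> 's'  (+1)
  5. substitute 'e' -> 'i'  (+1)
  6. substitute 'l' -> 's'  (+1)
Total edit operations: 4
Edit distance = 4


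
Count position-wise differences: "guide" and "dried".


Comparing character by character (same length = 5):
  Pos 0: 'g' vs 'd' !=
  Pos 1: 'u' vs 'r' !=
  Pos 2: 'i' vs 'i' =
  Pos 3: 'd' vs 'e' !=
  Pos 4: 'e' vs 'd' !=
Hamming distance = 4


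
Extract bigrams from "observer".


Word: "observer" (length 8)
Number of bigrams = 8 - 2 + 1 = 7
  Position 0: "ob"
  Position 1: "bs"
  Position 2: "se"
  Position 3: "er"
  Position 4: "rv"
  Position 5: "ve"
  Position 6: "er"
Bigrams = "ob", "bs", "se", "er", "rv", "ve", "er"


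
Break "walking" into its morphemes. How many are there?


Word: "walking"
Morphemes: walk + -ing
Each morpheme carries meaning
= 2 morphemes


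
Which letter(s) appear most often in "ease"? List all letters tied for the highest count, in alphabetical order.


Word: "ease"
Letter counts:
  'a': 1
  'e': 2
  's': 1
Maximum count = 2
Most frequent = 'e' (2 times each)


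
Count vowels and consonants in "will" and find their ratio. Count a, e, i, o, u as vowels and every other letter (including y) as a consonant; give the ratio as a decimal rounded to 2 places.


Word: "will"
Vowels (a,e,i,o,u): 1
Consonants: 3
Ratio = 1/3
= 0.33


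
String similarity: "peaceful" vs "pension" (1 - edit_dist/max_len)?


Word 1: "peaceful" (length 8)
Word 2: "pension" (length 7)
One optimal edit sequence:
  1. keep 'p'
  2. keep 'e'
  3. delete 'a'  (+1)
  4. substitute 'c' -> 'n'  (+1)
  5. substitute 'e' -> 's'  (+1)
  6. substitute 'f' -> 'i'  (+1)
  7. substitute 'u' -> 'o'  (+1)
  8. substitute 'l' -> 'n'  (+1)
Edit distance = 6
Max length = max(8, 7) = 8
Similarity = 1 - 6/8
= 0.2500


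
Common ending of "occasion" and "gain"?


Word 1: "occasion"
Word 2: "gain"
Comparing from end:
  Pos -1: 'n' == 'n'
  Pos -2: 'o' != 'i' (stop)
LCS = "n" (length 1)


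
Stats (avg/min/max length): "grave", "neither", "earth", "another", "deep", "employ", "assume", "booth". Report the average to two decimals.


Lengths: "grave"=5, "neither"=7, "earth"=5, "another"=7, "deep"=4, "employ"=6, "assume"=6, "booth"=5
Sum = 45, Count = 8
Average = 45/8 = 5.63
= avg=5.63, min=4, max=7


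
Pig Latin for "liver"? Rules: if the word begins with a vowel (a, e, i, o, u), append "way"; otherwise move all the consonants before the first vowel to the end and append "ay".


Word: "liver"
Starts with consonant(s) → move to end, add 'ay'
Consonant cluster: "l"
Pig Latin = "iverlay"


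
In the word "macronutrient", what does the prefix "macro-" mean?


Prefix: macro-
Example: macronutrient (macro- + nutrient)
Meaning = large


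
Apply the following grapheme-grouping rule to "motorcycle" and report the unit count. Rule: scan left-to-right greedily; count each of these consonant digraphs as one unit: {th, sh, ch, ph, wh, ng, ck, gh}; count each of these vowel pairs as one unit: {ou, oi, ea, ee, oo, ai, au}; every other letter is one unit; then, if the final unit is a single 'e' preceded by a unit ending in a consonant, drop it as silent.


Word: "motorcycle" (10 letters)
Left-to-right scan:
  (1) 'm' (letter)
  (2) 'o' (letter)
  (3) 't' (letter)
  (4) 'o' (letter)
  (5) 'r' (letter)
  (6) 'c' (letter)
  (7) 'y' (letter)
  (8) 'c' (letter)
  (9) 'l' (letter)
  (10) 'e' (letter)
Units from scan: 10
Final unit is 'e' after a consonant -> drop as silent (-1)
Sound units = 9 units


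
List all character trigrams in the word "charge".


Word: "charge" (length 6)
Number of trigrams = 6 - 3 + 1 = 4
  Position 0: "cha"
  Position 1: "har"
  Position 2: "arg"
  Position 3: "rge"
Trigrams = "cha", "har", "arg", "rge"


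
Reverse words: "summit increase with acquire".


Original: "summit increase with acquire"
Words (1..n): summit | increase | with | acquire
Reversed (n..1): acquire | with | increase | summit
Result = "acquire with increase summit"


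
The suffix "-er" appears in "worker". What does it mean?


Suffix: -er
Example: worker = work + -er
Meaning = one who / more


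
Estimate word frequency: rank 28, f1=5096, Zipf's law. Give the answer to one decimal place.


Zipf's law: f(r) = f(1) / r
f(1) = 5096
f(28) = 5096 / 28
= 182.0 occurrences


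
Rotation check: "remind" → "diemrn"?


Word: "remind", Candidate: "diemrn"
Method: check if candidate is substring of word+word
"remindremind" contains "diemrn"? No
Is rotation = No


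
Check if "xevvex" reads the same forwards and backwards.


Word: "xevvex"
Reversed: "xevvex"
Forward == Backward? xevvex == xevvex
Palindrome = Yes


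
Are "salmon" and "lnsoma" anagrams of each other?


Word 1: "salmon" → sorted: almnos
Word 2: "lnsoma" → sorted: almnos
Same letters? almnos == almnos
Anagram = Yes


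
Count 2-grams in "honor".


Word: "honor" (length 5)
Number of 2-grams = length - 2 + 1 = 5 - 2 + 1
= 4


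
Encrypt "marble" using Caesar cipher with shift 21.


Word: "marble"
Shift: 21
Each letter → (letter + shift) mod 26:
  'm' (12) + 21 = 7 → 'h'
  'a' (0) + 21 = 21 → 'v'
  'r' (17) + 21 = 12 → 'm'
  'b' (1) + 21 = 22 → 'w'
  'l' (11) + 21 = 6 → 'g'
  'e' (4) + 21 = 25 → 'z'
Result = "hvmwgz"


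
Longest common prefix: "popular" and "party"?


Word 1: "popular"
Word 2: "party"
Comparing from start:
  Pos 0: 'p' == 'p'
  Pos 1: 'o' != 'a' (stop)
LCP = "p" (length 1)


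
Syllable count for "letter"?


Word: "letter"
Syllable breakdown: let | ter
Counting: 2 parts
= 2 syllables


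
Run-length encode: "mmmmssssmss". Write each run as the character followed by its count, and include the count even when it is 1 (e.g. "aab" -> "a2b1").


String: "mmmmssssmss"
Scanning for consecutive runs:
  'm' x 4
  's' x 4
  'm' x 1
  's' x 2
RLE = "m4s4m1s2"


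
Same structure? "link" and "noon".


Pattern of "link": [0, 1, 2, 3]
Pattern of "noon": [0, 1, 1, 0]
Patterns do not match
Same pattern = No


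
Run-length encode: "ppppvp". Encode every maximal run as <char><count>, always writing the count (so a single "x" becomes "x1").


String: "ppppvp"
Scanning for consecutive runs:
  'p' x 4
  'v' x 1
  'p' x 1
RLE = "p4v1p1"


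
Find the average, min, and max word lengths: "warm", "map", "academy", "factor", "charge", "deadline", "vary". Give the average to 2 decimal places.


Lengths: "warm"=4, "map"=3, "academy"=7, "factor"=6, "charge"=6, "deadline"=8, "vary"=4
Sum = 38, Count = 7
Average = 38/7 = 5.43
= avg=5.43, min=3, max=8


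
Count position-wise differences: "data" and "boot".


Comparing character by character (same length = 4):
  Pos 0: 'd' vs 'b' !=
  Pos 1: 'a' vs 'o' !=
  Pos 2: 't' vs 'o' !=
  Pos 3: 'a' vs 't' !=
Hamming distance = 4


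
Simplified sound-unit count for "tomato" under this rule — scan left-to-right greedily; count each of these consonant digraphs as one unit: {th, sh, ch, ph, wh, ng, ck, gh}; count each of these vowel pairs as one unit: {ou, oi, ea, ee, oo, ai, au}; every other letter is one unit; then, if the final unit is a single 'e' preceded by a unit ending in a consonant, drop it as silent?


Word: "tomato" (6 letters)
Left-to-right scan:
  (1) 't' (letter)
  (2) 'o' (letter)
  (3) 'm' (letter)
  (4) 'a' (letter)
  (5) 't' (letter)
  (6) 'o' (letter)
Units from scan: 6
Sound units = 6 units


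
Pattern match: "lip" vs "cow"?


Pattern of "lip": [0, 1, 2]
Pattern of "cow": [0, 1, 2]
Patterns match
Same pattern = Yes


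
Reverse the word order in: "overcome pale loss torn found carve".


Original: "overcome pale loss torn found carve"
Words (1..n): overcome | pale | loss | torn | found | carve
Reversed (n..1): carve | found | torn | loss | pale | overcome
Result = "carve found torn loss pale overcome"


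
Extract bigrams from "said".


Word: "said" (length 4)
Number of bigrams = 4 - 2 + 1 = 3
  Position 0: "sa"
  Position 1: "ai"
  Position 2: "id"
Bigrams = "sa", "ai", "id"


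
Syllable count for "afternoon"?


Word: "afternoon"
Syllable breakdown: af · ter · noon
Counting: 3 parts
= 3 syllables


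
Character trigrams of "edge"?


Word: "edge" (length 4)
Number of trigrams = 4 - 3 + 1 = 2
  Position 0: "edg"
  Position 1: "dge"
Trigrams = "edg", "dge"


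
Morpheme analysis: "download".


Word: "download"
Morphemes: down- | load
Each morpheme carries meaning
= 2 morphemes


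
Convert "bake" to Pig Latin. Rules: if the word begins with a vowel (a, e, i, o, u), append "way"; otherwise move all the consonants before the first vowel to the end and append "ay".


Word: "bake"
Starts with consonant(s) → move to end, add 'ay'
Consonant cluster: "b"
Pig Latin = "akebay"


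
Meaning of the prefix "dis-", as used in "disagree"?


Prefix: dis-
Example: disagree = dis- + agree
Meaning = not / opposite


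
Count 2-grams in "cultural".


Word: "cultural" (length 8)
Number of 2-grams = length - 2 + 1 = 8 - 2 + 1
= 7


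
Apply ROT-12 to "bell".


Word: "bell"
Shift: 12
Each letter → (letter + shift) mod 26:
  'b' (1) + 12 = 13 → 'n'
  'e' (4) + 12 = 16 → 'q'
  'l' (11) + 12 = 23 → 'x'
  'l' (11) + 12 = 23 → 'x'
Result = "nqxx"


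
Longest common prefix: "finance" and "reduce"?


Word 1: "finance"
Word 2: "reduce"
Comparing from start:
  Pos 0: 'f' != 'r' (stop)
LCP = "" (length 0)


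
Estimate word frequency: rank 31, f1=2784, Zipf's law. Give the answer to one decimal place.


Zipf's law: f(r) = f(1) / r
f(1) = 2784
f(31) = 2784 / 31
= 89.8 occurrences


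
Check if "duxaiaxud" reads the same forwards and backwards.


Word: "duxaiaxud"
Reversed: "duxaiaxud"
Forward == Backward? duxaiaxud == duxaiaxud
Palindrome = Yes


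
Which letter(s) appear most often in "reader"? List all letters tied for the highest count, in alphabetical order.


Word: "reader"
Letter counts:
  'a': 1
  'd': 1
  'e': 2
  'r': 2
Maximum count = 2
Most frequent = 'e', 'r' (2 times each)


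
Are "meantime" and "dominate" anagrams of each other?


Word 1: "meantime" → sorted: aeeimmnt
Word 2: "dominate" → sorted: adeimnot
Same letters? aeeimmnt != adeimnot
Anagram = No


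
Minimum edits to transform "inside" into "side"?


Word 1: "inside" (length 6)
Word 2: "side" (length 4)
One optimal edit sequence (insert/delete/substitute each cost 1):
  1. delete 'i'  (+1)
  2. delete 'n'  (+1)
  3. keep 's'
  4. keep 'i'
  5. keep 'd'
  6. keep 'e'
Total edit operations: 2
Edit distance = 2


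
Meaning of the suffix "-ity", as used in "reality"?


Suffix: -ity
As in: reality -> real + -ity
Meaning = quality of


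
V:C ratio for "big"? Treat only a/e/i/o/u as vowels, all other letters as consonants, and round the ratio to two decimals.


Word: "big"
Vowels (a,e,i,o,u): 1
Consonants: 2
Ratio = 1/2
= 0.50


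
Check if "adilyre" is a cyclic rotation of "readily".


Word: "readily", Candidate: "adilyre"
Method: check if candidate is substring of word+word
"readilyreadily" contains "adilyre"? Yes
Is rotation = Yes


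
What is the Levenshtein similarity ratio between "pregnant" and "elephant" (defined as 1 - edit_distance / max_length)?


Word 1: "pregnant" (length 8)
Word 2: "elephant" (length 8)
One optimal edit sequence:
  1. substitute 'p' -> 'e'  (+1)
  2. substitute 'r' -> 'l'  (+1)
  3. keep 'e'
  4. substitute 'g' -> 'p'  (+1)
  5. substitute 'n' -> 'h'  (+1)
  6. keep 'a'
  7. keep 'n'
  8. keep 't'
Edit distance = 4
Max length = max(8, 8) = 8
Similarity = 1 - 4/8
= 0.5000


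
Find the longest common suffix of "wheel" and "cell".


Word 1: "wheel"
Word 2: "cell"
Comparing from end:
  Pos -1: 'l' == 'l'
  Pos -2: 'e' != 'l' (stop)
LCS = "l" (length 1)


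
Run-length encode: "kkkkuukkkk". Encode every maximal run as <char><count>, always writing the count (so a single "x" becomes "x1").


String: "kkkkuukkkk"
Scanning for consecutive runs:
  'k' x 4
  'u' x 2
  'k' x 4
RLE = "k4u2k4"


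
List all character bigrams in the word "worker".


Word: "worker" (length 6)
Number of bigrams = 6 - 2 + 1 = 5
  Position 0: "wo"
  Position 1: "or"
  Position 2: "rk"
  Position 3: "ke"
  Position 4: "er"
Bigrams = "wo", "or", "rk", "ke", "er"


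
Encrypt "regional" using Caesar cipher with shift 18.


Word: "regional"
Shift: 18
Each letter → (letter + shift) mod 26:
  'r' (17) + 18 = 9 → 'j'
  'e' (4) + 18 = 22 → 'w'
  'g' (6) + 18 = 24 → 'y'
  'i' (8) + 18 = 0 → 'a'
  'o' (14) + 18 = 6 → 'g'
  'n' (13) + 18 = 5 → 'f'
  'a' (0) + 18 = 18 → 's'
  'l' (11) + 18 = 3 → 'd'
Result = "jwyagfsd"


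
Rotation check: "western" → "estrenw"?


Word: "western", Candidate: "estrenw"
Method: check if candidate is substring of word+word
"westernwestern" contains "estrenw"? No
Is rotation = No


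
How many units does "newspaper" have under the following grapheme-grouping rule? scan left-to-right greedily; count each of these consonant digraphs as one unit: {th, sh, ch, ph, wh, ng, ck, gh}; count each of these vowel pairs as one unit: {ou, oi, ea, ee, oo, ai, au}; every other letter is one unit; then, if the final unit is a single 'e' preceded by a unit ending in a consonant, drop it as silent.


Word: "newspaper" (9 letters)
Left-to-right scan:
  (1) 'n' (letter)
  (2) 'e' (letter)
  (3) 'w' (letter)
  (4) 's' (letter)
  (5) 'p' (letter)
  (6) 'a' (letter)
  (7) 'p' (letter)
  (8) 'e' (letter)
  (9) 'r' (letter)
Units from scan: 9
Sound units = 9 units


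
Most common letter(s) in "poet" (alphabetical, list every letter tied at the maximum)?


Word: "poet"
Letter counts:
  'e': 1
  'o': 1
  'p': 1
  't': 1
Maximum count = 1
Most frequent = 'e', 'o', 'p', 't' (1 time each)


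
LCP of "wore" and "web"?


Word 1: "wore"
Word 2: "web"
Comparing from start:
  Pos 0: 'w' == 'w'
  Pos 1: 'o' != 'e' (stop)
LCP = "w" (length 1)


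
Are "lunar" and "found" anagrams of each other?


Word 1: "lunar" → sorted: alnru
Word 2: "found" → sorted: dfnou
Same letters? alnru != dfnou
Anagram = No


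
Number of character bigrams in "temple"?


Word: "temple" (length 6)
Number of 2-grams = length - 2 + 1 = 6 - 2 + 1
= 5


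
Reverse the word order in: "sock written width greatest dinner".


Original: "sock written width greatest dinner"
Words (1..n): sock | written | width | greatest | dinner
Reversed (n..1): dinner | greatest | width | written | sock
Result = "dinner greatest width written sock"


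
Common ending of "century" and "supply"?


Word 1: "century"
Word 2: "supply"
Comparing from end:
  Pos -1: 'y' == 'y'
  Pos -2: 'r' != 'l' (stop)
LCS = "y" (length 1)


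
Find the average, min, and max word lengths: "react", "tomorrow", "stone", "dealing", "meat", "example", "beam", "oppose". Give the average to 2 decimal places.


Lengths: "react"=5, "tomorrow"=8, "stone"=5, "dealing"=7, "meat"=4, "example"=7, "beam"=4, "oppose"=6
Sum = 46, Count = 8
Average = 46/8 = 5.75
= avg=5.75, min=4, max=8


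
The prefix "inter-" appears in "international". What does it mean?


Prefix: inter-
Example: international (inter- + national)
Meaning = between


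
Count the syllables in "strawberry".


Word: "strawberry"
Syllable breakdown: straw | ber | ry
Counting: 3 parts
= 3 syllables


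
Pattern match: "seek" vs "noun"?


Pattern of "seek": [0, 1, 1, 2]
Pattern of "noun": [0, 1, 2, 0]
Patterns do not match
Same pattern = No


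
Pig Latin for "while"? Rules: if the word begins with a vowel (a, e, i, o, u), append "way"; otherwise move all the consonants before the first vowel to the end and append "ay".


Word: "while"
Starts with consonant(s) → move to end, add 'ay'
Consonant cluster: "wh"
Pig Latin = "ilewhay"


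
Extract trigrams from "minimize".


Word: "minimize" (length 8)
Number of trigrams = 8 - 3 + 1 = 6
  Position 0: "min"
  Position 1: "ini"
  Position 2: "nim"
  Position 3: "imi"
  Position 4: "miz"
  Position 5: "ize"
Trigrams = "min", "ini", "nim", "imi", "miz", "ize"


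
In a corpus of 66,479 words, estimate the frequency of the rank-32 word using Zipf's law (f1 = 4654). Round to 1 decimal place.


Zipf's law: f(r) = f(1) / r
f(1) = 4654
f(32) = 4654 / 32
= 145.4 occurrences


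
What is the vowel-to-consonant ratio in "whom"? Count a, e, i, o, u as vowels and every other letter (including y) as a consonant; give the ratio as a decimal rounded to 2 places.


Word: "whom"
Vowels (a,e,i,o,u): 1
Consonants: 3
Ratio = 1/3
= 0.33


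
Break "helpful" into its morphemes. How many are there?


Word: "helpful"
Morphemes: help + -ful
Each morpheme carries meaning
= 2 morphemes


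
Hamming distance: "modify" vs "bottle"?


Comparing character by character (same length = 6):
  Pos 0: 'm' vs 'b' !=
  Pos 1: 'o' vs 'o' =
  Pos 2: 'd' vs 't' !=
  Pos 3: 'i' vs 't' !=
  Pos 4: 'f' vs 'l' !=
  Pos 5: 'y' vs 'e' !=
Hamming distance = 5


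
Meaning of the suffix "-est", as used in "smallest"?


Suffix: -est
As in: smallest -> small + -est
Meaning = most


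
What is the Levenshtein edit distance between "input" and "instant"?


Word 1: "input" (length 5)
Word 2: "instant" (length 7)
One optimal edit sequence (insert/delete/substitute each cost 1):
  1. keep 'i'
  2. keep 'n'
  3. insert 's'  (+1)
  4. insert 't'  (+1)
  5. substitute 'p' -> 'a'  (+1)
  6. substitute 'u' -> 'n'  (+1)
  7. keep 't'
Total edit operations: 4
Edit distance = 4


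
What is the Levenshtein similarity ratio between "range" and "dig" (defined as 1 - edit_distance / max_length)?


Word 1: "range" (length 5)
Word 2: "dig" (length 3)
One optimal edit sequence:
  1. delete 'r'  (+1)
  2. substitute 'a' -> 'd'  (+1)
  3. substitute 'n' -> 'i'  (+1)
  4. keep 'g'
  5. delete 'e'  (+1)
Edit distance = 4
Max length = max(5, 3) = 5
Similarity = 1 - 4/5
= 0.2000


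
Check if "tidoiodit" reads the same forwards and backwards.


Word: "tidoiodit"
Reversed: "tidoiodit"
Forward == Backward? tidoiodit == tidoiodit
Palindrome = Yes


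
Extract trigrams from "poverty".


Word: "poverty" (length 7)
Number of trigrams = 7 - 3 + 1 = 5
  Position 0: "pov"
  Position 1: "ove"
  Position 2: "ver"
  Position 3: "ert"
  Position 4: "rty"
Trigrams = "pov", "ove", "ver", "ert", "rty"


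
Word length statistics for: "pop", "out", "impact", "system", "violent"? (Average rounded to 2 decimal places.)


Lengths: "pop"=3, "out"=3, "impact"=6, "system"=6, "violent"=7
Sum = 25, Count = 5
Average = 25/5 = 5.00
= avg=5.00, min=3, max=7


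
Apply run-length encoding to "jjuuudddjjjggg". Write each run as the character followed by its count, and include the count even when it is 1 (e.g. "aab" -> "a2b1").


String: "jjuuudddjjjggg"
Scanning for consecutive runs:
  'j' x 2
  'u' x 3
  'd' x 3
  'j' x 3
  'g' x 3
RLE = "j2u3d3j3g3"


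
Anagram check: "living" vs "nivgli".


Word 1: "living" → sorted: giilnv
Word 2: "nivgli" → sorted: giilnv
Same letters? giilnv == giilnv
Anagram = Yes


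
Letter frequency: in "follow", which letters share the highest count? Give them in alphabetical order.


Word: "follow"
Letter counts:
  'f': 1
  'l': 2
  'o': 2
  'w': 1
Maximum count = 2
Most frequent = 'l', 'o' (2 times each)


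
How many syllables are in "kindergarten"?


Word: "kindergarten"
Syllable breakdown: kin / der / gar / ten
Counting: 4 parts
= 4 syllables


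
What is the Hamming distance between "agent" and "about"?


Comparing character by character (same length = 5):
  Pos 0: 'a' vs 'a' =
  Pos 1: 'g' vs 'b' !=
  Pos 2: 'e' vs 'o' !=
  Pos 3: 'n' vs 'u' !=
  Pos 4: 't' vs 't' =
Hamming distance = 3


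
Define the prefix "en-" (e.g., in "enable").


Prefix: en-
Example: enable = en- + able
Meaning = cause to / put into


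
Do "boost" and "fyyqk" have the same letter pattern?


Pattern of "boost": [0, 1, 1, 2, 3]
Pattern of "fyyqk": [0, 1, 1, 2, 3]
Patterns match
Same pattern = Yes


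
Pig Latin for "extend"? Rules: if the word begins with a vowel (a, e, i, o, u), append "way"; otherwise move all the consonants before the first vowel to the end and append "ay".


Word: "extend"
Starts with vowel → add 'way'
Pig Latin = "extendway"


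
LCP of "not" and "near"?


Word 1: "not"
Word 2: "near"
Comparing from start:
  Pos 0: 'n' == 'n'
  Pos 1: 'o' != 'e' (stop)
LCP = "n" (length 1)


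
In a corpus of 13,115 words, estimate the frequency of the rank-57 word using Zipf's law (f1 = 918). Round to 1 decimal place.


Zipf's law: f(r) = f(1) / r
f(1) = 918
f(57) = 918 / 57
= 16.1 occurrences


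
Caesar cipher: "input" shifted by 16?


Word: "input"
Shift: 16
Each letter → (letter + shift) mod 26:
  'i' (8) + 16 = 24 → 'y'
  'n' (13) + 16 = 3 → 'd'
  'p' (15) + 16 = 5 → 'f'
  'u' (20) + 16 = 10 → 'k'
  't' (19) + 16 = 9 → 'j'
Result = "ydfkj"


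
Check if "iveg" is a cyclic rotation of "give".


Word: "give", Candidate: "iveg"
Method: check if candidate is substring of word+word
"givegive" contains "iveg"? Yes
Is rotation = Yes
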